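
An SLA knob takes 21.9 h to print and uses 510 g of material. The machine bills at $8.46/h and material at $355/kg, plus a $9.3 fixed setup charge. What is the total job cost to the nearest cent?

Time charge = 8.46 × 21.9, so $185.274.
Feedstock cost = 355 × 510/1000 = $181.05.
Total = 185.274 + 181.05 + 9.3 = 375.624 ≈ $375.62.

$375.62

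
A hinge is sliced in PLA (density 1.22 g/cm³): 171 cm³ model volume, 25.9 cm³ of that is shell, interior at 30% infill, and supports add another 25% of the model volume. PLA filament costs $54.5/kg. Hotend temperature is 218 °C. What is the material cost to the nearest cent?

Interior volume = 171 − 25.9, so 145.1 cm³.
Infill deposited = 0.30 × 145.1 = 43.53 cm³.
Support = 0.25 × 171, so 42.75 cm³.
Deposited volume = 25.9 + 43.53 + 42.75 = 112.18 cm³.
Mass: 112.18 × 1.22 → 136.8596 g.
At $54.5/kg: 136.8596/1000 × 54.5 = $7.46.

$7.46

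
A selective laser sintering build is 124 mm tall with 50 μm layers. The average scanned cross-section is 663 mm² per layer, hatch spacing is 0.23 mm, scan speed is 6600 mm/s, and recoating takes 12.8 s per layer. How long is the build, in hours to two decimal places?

9.12 hours

Layers = ⌈124/0.05⌉ = 2480.
Hatch length per layer = 663 / 0.23 = 2882.6 mm.
Laser time per layer = 2882.6 / 6600 = 0.4368 s.
Time per layer = 0.4368 + 12.8, so 13.2368 s.
Total: 2480 × 13.2368 s = 32827.264 s → 9.12 hours.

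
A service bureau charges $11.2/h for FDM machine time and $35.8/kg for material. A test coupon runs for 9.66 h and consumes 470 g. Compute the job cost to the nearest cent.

$125.02

Machine-time cost: 11.2 × 9.66 → $108.192.
Material charge = 35.8 × 470/1000, so $16.826.
Total = 108.192 + 16.826 = 125.018 ≈ $125.02.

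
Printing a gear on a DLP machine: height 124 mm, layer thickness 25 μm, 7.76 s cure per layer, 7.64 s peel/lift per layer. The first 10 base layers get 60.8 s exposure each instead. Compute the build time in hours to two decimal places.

Number of layers: 124 / 0.025 → 4960 (rounded up).
Bottom layers = 10 × (60.8 + 7.64), so 684.4 s.
Normal layers = 4950 × (7.76 + 7.64), so 76230 s.
Sum: 684.4 + 76230 = 76914.4 s → 21.37 hours.

21.37 hours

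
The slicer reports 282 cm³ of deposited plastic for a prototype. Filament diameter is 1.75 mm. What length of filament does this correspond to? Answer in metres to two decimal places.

Cross-section of 1.75 mm filament: π·(1.75/2)² = 2.4053 mm².
Length = 282 cm³ / 2.4053 mm² = 282000 / 2.4053 = 117241.09 mm = 117.24 m.

117.24 m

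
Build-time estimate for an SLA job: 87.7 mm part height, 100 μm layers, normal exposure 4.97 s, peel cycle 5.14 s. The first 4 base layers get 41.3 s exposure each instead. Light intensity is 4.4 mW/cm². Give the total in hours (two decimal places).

2.50 hours

Layer count = ceil(87.7 / 0.1) = 877.
Burn-in layers: 4 × (41.3 + 5.14) → 185.76 s.
Regular layers = 873 × (4.97 + 5.14) = 8826.03 s.
Total = 185.76 + 8826.03 = 9011.79 s = 2.50 hours.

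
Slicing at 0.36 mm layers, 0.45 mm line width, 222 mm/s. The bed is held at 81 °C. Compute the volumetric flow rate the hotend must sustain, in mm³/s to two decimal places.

A = 0.36 × 0.45, so 0.162 mm².
Q = v·A = 222 × 0.162 = 35.96 mm³/s.

35.96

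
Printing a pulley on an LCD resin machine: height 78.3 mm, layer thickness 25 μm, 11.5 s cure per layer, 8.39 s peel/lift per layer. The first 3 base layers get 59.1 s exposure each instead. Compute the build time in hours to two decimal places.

17.34 hours

Layers = ⌈78.3/0.025⌉ = 3132.
Burn-in layers = 3 × (59.1 + 8.39) = 202.47 s.
Remaining layers: 3129 × (11.5 + 8.39) → 62235.81 s.
Sum: 202.47 + 62235.81 = 62438.28 s → 17.34 hours.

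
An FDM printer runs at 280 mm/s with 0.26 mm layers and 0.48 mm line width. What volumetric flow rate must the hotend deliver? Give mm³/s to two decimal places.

34.94

Extrusion cross-section: 0.26 × 0.48 → 0.1248 mm².
Q = v·A = 280 × 0.1248 = 34.94 mm³/s.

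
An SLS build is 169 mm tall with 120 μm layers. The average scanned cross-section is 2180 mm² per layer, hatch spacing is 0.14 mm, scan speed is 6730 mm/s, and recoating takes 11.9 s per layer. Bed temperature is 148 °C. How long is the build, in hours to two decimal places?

Layer count = ceil(169 / 0.12) = 1409.
Scan path per layer = 2180 / 0.14, so 15571.4 mm.
Laser time per layer = 15571.4 / 6730 = 2.3137 s.
Layer cycle: 2.3137 + 11.9 → 14.2137 s.
Total: 1409 × 14.2137 s = 20027.1033 s → 5.56 hours.

5.56 hours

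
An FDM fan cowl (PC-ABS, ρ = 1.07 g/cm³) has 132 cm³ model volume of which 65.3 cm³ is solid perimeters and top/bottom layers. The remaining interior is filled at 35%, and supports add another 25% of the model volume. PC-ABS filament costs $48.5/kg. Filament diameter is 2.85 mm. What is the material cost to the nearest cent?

$6.31

Interior volume = 132 − 65.3, so 66.7 cm³.
Infill deposited = 0.35 × 66.7 = 23.345 cm³.
Support: 0.25 × 132 → 33 cm³.
Deposited volume = 65.3 + 23.345 + 33 = 121.645 cm³.
Mass = 121.645 × 1.07, so 130.16015 g.
Cost = 130.16015 g / 1000 × $48.5/kg = $6.31.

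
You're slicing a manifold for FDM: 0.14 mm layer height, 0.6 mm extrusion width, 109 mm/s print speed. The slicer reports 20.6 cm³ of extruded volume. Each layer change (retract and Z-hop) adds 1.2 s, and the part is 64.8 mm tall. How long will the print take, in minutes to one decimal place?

Extrusion cross-section = 0.14 × 0.6 = 0.084 mm².
Toolpath length = 20.6 cm³ / 0.084 mm² = 20600 / 0.084 = 245238.1 mm.
Print-move time: 245238.1 / 109 → 2249.9 s.
Layer count = ceil(64.8 / 0.14) = 463.
Non-print overhead: 463 × 1.2 → 555.6 s.
Altogether 2249.9 + 555.6 = 2805.5 s, i.e. 46.8 minutes.

46.8 minutes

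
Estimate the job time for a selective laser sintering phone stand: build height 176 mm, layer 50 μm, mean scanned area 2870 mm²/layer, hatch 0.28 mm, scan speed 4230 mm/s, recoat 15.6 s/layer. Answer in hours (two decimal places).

Layer count = ceil(176 / 0.05) = 3520.
Hatch length per layer = 2870 / 0.28, so 10250 mm.
Laser time per layer: 10250 / 4230 → 2.4232 s.
Time per layer = 2.4232 + 15.6, so 18.0232 s.
3520 layers × 18.0232 s/layer = 63441.664 s, i.e. 17.62 hours.

17.62 hours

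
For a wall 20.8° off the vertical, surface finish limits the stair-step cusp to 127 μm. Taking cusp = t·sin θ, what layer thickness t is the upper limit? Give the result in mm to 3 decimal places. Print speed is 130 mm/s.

0.358 mm

Layer height = cusp / sin(20.8°) = 0.127 / 0.3551 = 0.358 mm.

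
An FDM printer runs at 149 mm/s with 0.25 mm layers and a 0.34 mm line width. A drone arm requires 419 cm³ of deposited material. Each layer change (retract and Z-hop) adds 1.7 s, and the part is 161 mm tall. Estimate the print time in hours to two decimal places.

Bead cross-section = 0.25 × 0.34, so 0.085 mm².
Path length: 419000 mm³ / 0.085 mm² → 4929411.8 mm.
Extrusion time = 4929411.8 / 149, so 33083.3 s.
Number of layers: 161 / 0.25 → 644 (rounded up).
Non-print overhead: 644 × 1.7 → 1094.8 s.
Altogether 33083.3 + 1094.8 = 34178.1 s, i.e. 9.49 hours.

9.49 hours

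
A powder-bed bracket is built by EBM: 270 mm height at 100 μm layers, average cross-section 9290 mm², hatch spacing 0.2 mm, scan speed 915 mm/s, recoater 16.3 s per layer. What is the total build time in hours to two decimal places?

Number of layers: 270 / 0.1 → 2700 (rounded up).
Per-layer scan distance = 9290 / 0.2, so 46450 mm.
Scan time per layer: 46450 / 915 → 50.765 s.
Per-layer time: 50.765 + 16.3 → 67.065 s.
2700 layers × 67.065 s/layer = 181075.5 s, i.e. 50.30 hours.

50.30 hours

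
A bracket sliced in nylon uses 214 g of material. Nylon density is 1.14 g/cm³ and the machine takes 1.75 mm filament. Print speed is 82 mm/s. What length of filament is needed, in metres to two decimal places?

Volume = 214 g / 1.14 g·cm⁻³ = 187.7193 cm³ = 187719.3 mm³.
Cross-section of 1.75 mm filament: π·(1.75/2)² = 2.4053 mm².
Length = 187719.3 / 2.4053 = 78044.03 mm = 78.04 m.

78.04 m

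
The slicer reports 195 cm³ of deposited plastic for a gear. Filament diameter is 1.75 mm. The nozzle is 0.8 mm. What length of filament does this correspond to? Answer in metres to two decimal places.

81.07 m

Filament cross-section = π × (1.75/2)² = 2.4053 mm².
L = 195000 mm³ / 2.4053 mm² = 81070.97 mm, i.e. 81.07 m.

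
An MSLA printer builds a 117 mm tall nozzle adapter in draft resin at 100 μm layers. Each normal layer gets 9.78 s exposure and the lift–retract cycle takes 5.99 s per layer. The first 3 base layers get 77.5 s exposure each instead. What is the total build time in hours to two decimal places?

Layer count = ceil(117 / 0.1) = 1170.
Burn-in layers = 3 × (77.5 + 5.99) = 250.47 s.
Regular layers = 1167 × (9.78 + 5.99) = 18403.59 s.
Total = 250.47 + 18403.59 = 18654.06 s = 5.18 hours.

5.18 hours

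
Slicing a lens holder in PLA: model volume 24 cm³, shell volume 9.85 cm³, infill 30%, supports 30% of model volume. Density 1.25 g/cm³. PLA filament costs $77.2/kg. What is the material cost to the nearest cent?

Infill region = 24 − 9.85 = 14.15 cm³.
Infill volume: 0.30 × 14.15 → 4.245 cm³.
Support: 0.30 × 24 → 7.2 cm³.
Total extruded = 9.85 + 4.245 + 7.2 = 21.295 cm³.
Mass: 21.295 × 1.25 → 26.61875 g.
At $77.2/kg: 26.61875/1000 × 77.2 = $2.05.

$2.05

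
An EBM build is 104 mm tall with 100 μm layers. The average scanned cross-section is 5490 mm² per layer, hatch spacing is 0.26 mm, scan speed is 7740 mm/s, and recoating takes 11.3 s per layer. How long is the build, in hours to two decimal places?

Layer count = ceil(104 / 0.1) = 1040.
Per-layer scan distance = 5490 / 0.26, so 21115.4 mm.
Beam time per layer = 21115.4 / 7740 = 2.7281 s.
Per-layer time = 2.7281 + 11.3 = 14.0281 s.
Build time = 1040 × 14.0281 = 14589.224 s = 4.05 hours.

4.05 hours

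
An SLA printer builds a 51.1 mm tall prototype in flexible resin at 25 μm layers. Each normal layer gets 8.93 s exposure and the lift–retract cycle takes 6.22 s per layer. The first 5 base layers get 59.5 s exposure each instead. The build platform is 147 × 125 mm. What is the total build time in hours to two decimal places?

8.67 hours

Layer count = ceil(51.1 / 0.025) = 2044.
Base layers: 5 × (59.5 + 6.22) → 328.6 s.
Remaining layers = 2039 × (8.93 + 6.22), so 30890.85 s.
Sum: 328.6 + 30890.85 = 31219.45 s → 8.67 hours.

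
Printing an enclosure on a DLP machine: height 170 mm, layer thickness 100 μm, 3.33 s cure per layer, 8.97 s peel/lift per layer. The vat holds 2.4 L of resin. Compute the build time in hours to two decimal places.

Number of layers: 170 / 0.1 → 1700 (rounded up).
Each layer takes = 3.33 + 8.97, so 12.3 s.
Build time: 1700 × 12.3 s = 20910 s, i.e. 5.81 hours.

5.81 hours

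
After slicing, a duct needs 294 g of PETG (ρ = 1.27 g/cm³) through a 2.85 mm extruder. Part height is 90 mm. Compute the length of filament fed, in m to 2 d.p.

Extruded volume: 294/1.27 = 231.4961 cm³ (231496.1 mm³).
Cross-section of 2.85 mm filament: π·(2.85/2)² = 6.3794 mm².
L = V/A = 231496.1/6.3794 = 36288.07 mm → 36.29 m.

36.29 m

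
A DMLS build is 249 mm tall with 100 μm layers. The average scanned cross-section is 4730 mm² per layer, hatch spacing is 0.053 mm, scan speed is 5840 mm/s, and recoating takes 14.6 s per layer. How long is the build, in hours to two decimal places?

20.67 hours

Layer count = ceil(249 / 0.1) = 2490.
Per-layer scan distance = 4730 / 0.053 = 89245.3 mm.
Scan time per layer = 89245.3 / 5840, so 15.2817 s.
Time per layer = 15.2817 + 14.6 = 29.8817 s.
2490 layers × 29.8817 s/layer = 74405.433 s, i.e. 20.67 hours.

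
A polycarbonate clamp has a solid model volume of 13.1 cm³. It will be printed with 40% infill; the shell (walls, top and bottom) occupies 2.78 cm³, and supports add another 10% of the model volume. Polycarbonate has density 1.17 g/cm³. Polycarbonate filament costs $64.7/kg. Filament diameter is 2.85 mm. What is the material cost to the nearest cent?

Infill region = 13.1 − 2.78 = 10.32 cm³.
Deposited infill: 0.40 × 10.32 → 4.128 cm³.
Support = 0.10 × 13.1, so 1.31 cm³.
Total extruded: 2.78 + 4.128 + 1.31 → 8.218 cm³.
Mass = 8.218 × 1.17 = 9.61506 g.
Cost = 9.61506 g / 1000 × $64.7/kg = $0.62.

$0.62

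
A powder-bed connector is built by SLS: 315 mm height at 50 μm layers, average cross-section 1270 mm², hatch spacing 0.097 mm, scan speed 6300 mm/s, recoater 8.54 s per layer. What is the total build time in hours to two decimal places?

Number of layers: 315 / 0.05 → 6300 (rounded up).
Scan path per layer = 1270 / 0.097 = 13092.8 mm.
Scan time per layer = 13092.8 / 6300, so 2.0782 s.
Time per layer = 2.0782 + 8.54 = 10.6182 s.
6300 layers × 10.6182 s/layer = 66894.66 s, i.e. 18.58 hours.

18.58 hours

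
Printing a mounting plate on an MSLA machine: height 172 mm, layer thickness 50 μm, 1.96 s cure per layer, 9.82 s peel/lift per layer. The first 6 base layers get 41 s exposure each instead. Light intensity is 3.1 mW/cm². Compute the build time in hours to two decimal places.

Layer count = ceil(172 / 0.05) = 3440.
Burn-in layers: 6 × (41 + 9.82) → 304.92 s.
Remaining layers = 3434 × (1.96 + 9.82) = 40452.52 s.
Total = 304.92 + 40452.52 = 40757.44 s = 11.32 hours.

11.32 hours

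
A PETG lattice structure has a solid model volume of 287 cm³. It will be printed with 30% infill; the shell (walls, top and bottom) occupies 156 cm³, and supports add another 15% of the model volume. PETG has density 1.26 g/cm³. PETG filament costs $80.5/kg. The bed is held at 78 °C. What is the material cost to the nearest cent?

Infill region = 287 − 156, so 131 cm³.
Infill deposited = 0.30 × 131, so 39.3 cm³.
Support = 0.15 × 287, so 43.05 cm³.
Total printed volume = 156 + 39.3 + 43.05, so 238.35 cm³.
Mass: 238.35 × 1.26 → 300.321 g.
Cost = 300.321 g / 1000 × $80.5/kg = $24.18.

$24.18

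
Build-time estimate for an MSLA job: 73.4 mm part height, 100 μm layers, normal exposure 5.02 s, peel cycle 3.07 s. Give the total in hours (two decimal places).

1.65 hours

Layer count = ceil(73.4 / 0.1) = 734.
Per-layer time: 5.02 + 3.07 → 8.09 s.
Build time: 734 × 8.09 s = 5938.06 s, i.e. 1.65 hours.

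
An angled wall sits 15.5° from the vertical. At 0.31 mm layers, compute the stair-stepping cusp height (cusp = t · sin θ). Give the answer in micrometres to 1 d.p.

Cusp = layer height × sin(15.5°) = 0.31 × 0.2672 = 0.082832 mm = 82.8 μm.

82.8 μm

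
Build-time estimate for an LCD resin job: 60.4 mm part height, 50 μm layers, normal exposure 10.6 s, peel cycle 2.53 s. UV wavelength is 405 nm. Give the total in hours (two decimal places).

Layers = ⌈60.4/0.05⌉ = 1208.
Cycle time = 10.6 + 2.53 = 13.13 s.
Total = 1208 × 13.13 = 15861.04 s = 4.41 hours.

4.41 hours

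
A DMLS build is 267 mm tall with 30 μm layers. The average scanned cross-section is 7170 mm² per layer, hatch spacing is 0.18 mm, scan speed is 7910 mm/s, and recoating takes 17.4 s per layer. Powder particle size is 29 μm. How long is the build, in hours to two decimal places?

55.47 hours

Layers = ⌈267/0.03⌉ = 8900.
Scan path per layer = 7170 / 0.18, so 39833.3 mm.
Scan time per layer = 39833.3 / 7910 = 5.0358 s.
Time per layer = 5.0358 + 17.4, so 22.4358 s.
8900 layers × 22.4358 s/layer = 199678.62 s, i.e. 55.47 hours.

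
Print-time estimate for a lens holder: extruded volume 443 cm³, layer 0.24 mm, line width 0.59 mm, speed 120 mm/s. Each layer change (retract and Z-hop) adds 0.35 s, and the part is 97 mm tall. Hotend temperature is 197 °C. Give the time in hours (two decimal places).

Bead cross-section = 0.24 × 0.59, so 0.1416 mm².
Toolpath length = 443 cm³ / 0.1416 mm² = 443000 / 0.1416 = 3128531.1 mm.
Time extruding = 3128531.1 / 120 = 26071.1 s.
Number of layers: 97 / 0.24 → 405 (rounded up).
Layer-change overhead = 405 × 0.35, so 141.75 s.
Altogether 26071.1 + 141.75 = 26212.85 s, i.e. 7.28 hours.

7.28 hours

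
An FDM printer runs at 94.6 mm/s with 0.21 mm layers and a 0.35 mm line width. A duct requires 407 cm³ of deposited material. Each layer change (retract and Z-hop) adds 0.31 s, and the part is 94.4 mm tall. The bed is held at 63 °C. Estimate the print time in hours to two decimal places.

16.30 hours

Extrusion cross-section: 0.21 × 0.35 → 0.0735 mm².
Path length: 407000 mm³ / 0.0735 mm² → 5537415 mm.
Print-move time = 5537415 / 94.6, so 58535 s.
Layers = ⌈94.4/0.21⌉ = 450.
Layer-change overhead: 450 × 0.31 → 139.5 s.
Total = 58535 + 139.5 = 58674.5 s = 16.30 hours.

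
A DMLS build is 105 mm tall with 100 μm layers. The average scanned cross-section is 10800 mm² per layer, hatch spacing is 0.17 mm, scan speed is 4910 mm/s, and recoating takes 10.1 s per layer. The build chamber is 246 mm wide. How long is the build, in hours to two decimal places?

Layers = ⌈105/0.1⌉ = 1050.
Hatch length per layer = 10800 / 0.17 = 63529.4 mm.
Scan time per layer = 63529.4 / 4910 = 12.9388 s.
Layer cycle = 12.9388 + 10.1, so 23.0388 s.
Build time = 1050 × 23.0388 = 24190.74 s = 6.72 hours.

6.72 hours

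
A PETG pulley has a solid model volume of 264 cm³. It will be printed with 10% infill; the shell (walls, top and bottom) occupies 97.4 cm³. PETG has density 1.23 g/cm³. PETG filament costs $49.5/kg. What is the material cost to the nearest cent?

$6.94

Volume inside the shell = 264 − 97.4, so 166.6 cm³.
Deposited infill = 0.10 × 166.6 = 16.66 cm³.
Total extruded: 97.4 + 16.66 → 114.06 cm³.
Mass = 114.06 × 1.23, so 140.2938 g.
Cost = 140.2938 g / 1000 × $49.5/kg = $6.94.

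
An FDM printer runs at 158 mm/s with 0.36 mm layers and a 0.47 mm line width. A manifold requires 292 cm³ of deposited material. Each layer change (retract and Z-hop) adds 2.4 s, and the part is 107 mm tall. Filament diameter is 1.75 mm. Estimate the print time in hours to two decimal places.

3.23 hours

Bead cross-section = 0.36 × 0.47 = 0.1692 mm².
Total extruded path = 292000/0.1692 = 1725768.3 mm.
Time extruding: 1725768.3 / 158 → 10922.6 s.
Number of layers: 107 / 0.36 → 298 (rounded up).
Layer-change overhead = 298 × 2.4 = 715.2 s.
Altogether 10922.6 + 715.2 = 11637.8 s, i.e. 3.23 hours.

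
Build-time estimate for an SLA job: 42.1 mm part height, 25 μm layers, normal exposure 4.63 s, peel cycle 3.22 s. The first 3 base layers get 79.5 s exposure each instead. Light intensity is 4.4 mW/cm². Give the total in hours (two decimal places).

3.73 hours

Layer count = ceil(42.1 / 0.025) = 1684.
Base layers: 3 × (79.5 + 3.22) → 248.16 s.
Normal layers = 1681 × (4.63 + 3.22), so 13195.85 s.
Total = 248.16 + 13195.85 = 13444.01 s = 3.73 hours.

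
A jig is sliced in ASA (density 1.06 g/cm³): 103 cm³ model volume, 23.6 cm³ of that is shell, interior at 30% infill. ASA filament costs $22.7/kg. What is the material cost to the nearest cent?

Volume inside the shell = 103 − 23.6, so 79.4 cm³.
Infill deposited: 0.30 × 79.4 → 23.82 cm³.
Total printed volume = 23.6 + 23.82 = 47.42 cm³.
Mass = 47.42 × 1.06 = 50.2652 g.
At $22.7/kg: 50.2652/1000 × 22.7 = $1.14.

$1.14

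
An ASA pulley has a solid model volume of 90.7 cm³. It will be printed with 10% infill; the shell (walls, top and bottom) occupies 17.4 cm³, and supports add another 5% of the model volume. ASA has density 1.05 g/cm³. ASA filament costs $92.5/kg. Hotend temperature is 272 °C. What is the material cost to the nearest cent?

$2.84

Infill region: 90.7 − 17.4 → 73.3 cm³.
Deposited infill: 0.10 × 73.3 → 7.33 cm³.
Support = 0.05 × 90.7, so 4.535 cm³.
Total extruded = 17.4 + 7.33 + 4.535 = 29.265 cm³.
Mass = 29.265 × 1.05 = 30.72825 g.
At $92.5/kg: 30.72825/1000 × 92.5 = $2.84.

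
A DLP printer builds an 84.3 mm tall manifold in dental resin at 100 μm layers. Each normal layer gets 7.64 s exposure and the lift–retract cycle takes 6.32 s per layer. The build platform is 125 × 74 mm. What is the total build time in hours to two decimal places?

Number of layers: 84.3 / 0.1 → 843 (rounded up).
Cycle time = 7.64 + 6.32 = 13.96 s.
Total = 843 × 13.96 = 11768.28 s = 3.27 hours.

3.27 hours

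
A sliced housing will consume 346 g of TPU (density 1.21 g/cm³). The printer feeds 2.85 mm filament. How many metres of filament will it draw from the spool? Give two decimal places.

Volume = 346 g / 1.21 g·cm⁻³ = 285.9504 cm³ = 285950.4 mm³.
Cross-section of 2.85 mm filament: π·(2.85/2)² = 6.3794 mm².
L = V/A = 285950.4/6.3794 = 44824.03 mm → 44.82 m.

44.82 m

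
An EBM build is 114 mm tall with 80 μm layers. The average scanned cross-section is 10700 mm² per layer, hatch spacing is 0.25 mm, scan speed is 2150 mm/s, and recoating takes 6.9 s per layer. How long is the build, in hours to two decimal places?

10.61 hours

Layer count = ceil(114 / 0.08) = 1425.
Hatch length per layer = 10700 / 0.25, so 42800 mm.
Beam time per layer: 42800 / 2150 → 19.907 s.
Time per layer = 19.907 + 6.9, so 26.807 s.
Total: 1425 × 26.807 s = 38199.975 s → 10.61 hours.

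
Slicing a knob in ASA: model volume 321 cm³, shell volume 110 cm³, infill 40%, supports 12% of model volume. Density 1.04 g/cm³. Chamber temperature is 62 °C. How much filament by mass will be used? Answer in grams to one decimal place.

Infill region: 321 − 110 → 211 cm³.
Deposited infill: 0.40 × 211 → 84.4 cm³.
Support: 0.12 × 321 → 38.52 cm³.
Deposited volume = 110 + 84.4 + 38.52, so 232.92 cm³.
Mass: 232.92 × 1.04 → 242.2368 g.

242.2 g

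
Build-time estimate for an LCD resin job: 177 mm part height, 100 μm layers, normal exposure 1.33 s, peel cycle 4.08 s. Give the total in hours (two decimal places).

Number of layers: 177 / 0.1 → 1770 (rounded up).
Per-layer time = 1.33 + 4.08, so 5.41 s.
Total = 1770 × 5.41 = 9575.7 s = 2.66 hours.

2.66 hours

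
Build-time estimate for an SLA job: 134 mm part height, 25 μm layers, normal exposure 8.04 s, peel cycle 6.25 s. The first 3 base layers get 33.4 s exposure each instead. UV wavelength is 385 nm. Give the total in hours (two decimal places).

Layer count = ceil(134 / 0.025) = 5360.
Bottom layers = 3 × (33.4 + 6.25) = 118.95 s.
Remaining layers: 5357 × (8.04 + 6.25) → 76551.53 s.
Sum: 118.95 + 76551.53 = 76670.48 s → 21.30 hours.

21.30 hours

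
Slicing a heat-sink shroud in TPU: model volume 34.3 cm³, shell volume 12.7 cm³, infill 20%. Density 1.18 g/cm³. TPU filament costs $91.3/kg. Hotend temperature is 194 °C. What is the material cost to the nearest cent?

$1.83

Volume inside the shell: 34.3 − 12.7 → 21.6 cm³.
Deposited infill = 0.20 × 21.6, so 4.32 cm³.
Total extruded: 12.7 + 4.32 → 17.02 cm³.
Mass: 17.02 × 1.18 → 20.0836 g.
At $91.3/kg: 20.0836/1000 × 91.3 = $1.83.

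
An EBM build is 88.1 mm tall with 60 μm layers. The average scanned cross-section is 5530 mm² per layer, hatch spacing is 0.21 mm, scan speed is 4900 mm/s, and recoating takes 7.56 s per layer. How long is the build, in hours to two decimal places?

5.28 hours

Layer count = ceil(88.1 / 0.06) = 1469.
Scan path per layer: 5530 / 0.21 → 26333.3 mm.
Scan time per layer: 26333.3 / 4900 → 5.3741 s.
Time per layer = 5.3741 + 7.56, so 12.9341 s.
Build time = 1469 × 12.9341 = 19000.1929 s = 5.28 hours.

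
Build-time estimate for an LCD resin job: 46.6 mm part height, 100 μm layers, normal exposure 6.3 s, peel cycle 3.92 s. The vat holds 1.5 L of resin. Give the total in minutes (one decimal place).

79.4 minutes

Number of layers: 46.6 / 0.1 → 466 (rounded up).
Cycle time = 6.3 + 3.92 = 10.22 s.
Total = 466 × 10.22 = 4762.52 s = 79.4 minutes.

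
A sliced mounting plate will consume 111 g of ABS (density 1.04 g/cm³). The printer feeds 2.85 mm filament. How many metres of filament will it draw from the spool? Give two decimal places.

16.73 m

Volume = 111 g / 1.04 g·cm⁻³ = 106.7308 cm³ = 106730.8 mm³.
A = π r² = π × 1.425² = 6.3794 mm².
L = V/A = 106730.8/6.3794 = 16730.54 mm → 16.73 m.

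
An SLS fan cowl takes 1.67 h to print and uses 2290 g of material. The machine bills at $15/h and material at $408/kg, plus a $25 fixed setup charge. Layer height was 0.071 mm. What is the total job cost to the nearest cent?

$984.37

Time charge: 15 × 1.67 → $25.05.
Material cost = 408 × 2290/1000 = $934.32.
Adding setup: 25.05 + 934.32 + 25 → $984.37.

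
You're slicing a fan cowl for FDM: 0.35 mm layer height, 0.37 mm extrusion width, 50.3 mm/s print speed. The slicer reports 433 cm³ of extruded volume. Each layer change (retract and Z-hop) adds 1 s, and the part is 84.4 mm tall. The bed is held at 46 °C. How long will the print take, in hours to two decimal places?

18.53 hours

Line area: 0.35 × 0.37 → 0.1295 mm².
Toolpath length = 433 cm³ / 0.1295 mm² = 433000 / 0.1295 = 3343629.3 mm.
Time extruding: 3343629.3 / 50.3 → 66473.7 s.
Layer count = ceil(84.4 / 0.35) = 242.
Layer-change overhead: 242 × 1 → 242 s.
Total = 66473.7 + 242 = 66715.7 s = 18.53 hours.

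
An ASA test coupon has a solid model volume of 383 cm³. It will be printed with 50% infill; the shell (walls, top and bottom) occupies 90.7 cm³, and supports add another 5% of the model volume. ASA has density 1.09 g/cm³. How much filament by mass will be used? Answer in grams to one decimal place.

Infill region: 383 − 90.7 → 292.3 cm³.
Deposited infill = 0.50 × 292.3, so 146.15 cm³.
Support = 0.05 × 383, so 19.15 cm³.
Total printed volume: 90.7 + 146.15 + 19.15 → 256 cm³.
Mass = 256 × 1.09 = 279.04 g.

279.0 g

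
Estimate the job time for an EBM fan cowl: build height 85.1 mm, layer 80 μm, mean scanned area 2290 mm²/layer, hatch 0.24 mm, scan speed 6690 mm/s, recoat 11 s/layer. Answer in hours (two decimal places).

3.67 hours

Number of layers: 85.1 / 0.08 → 1064 (rounded up).
Scan path per layer = 2290 / 0.24 = 9541.7 mm.
Scan time per layer = 9541.7 / 6690 = 1.4263 s.
Per-layer time = 1.4263 + 11 = 12.4263 s.
Build time = 1064 × 12.4263 = 13221.5832 s = 3.67 hours.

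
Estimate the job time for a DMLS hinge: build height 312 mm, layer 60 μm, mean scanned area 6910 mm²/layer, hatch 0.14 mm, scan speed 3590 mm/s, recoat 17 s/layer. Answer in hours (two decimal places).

44.41 hours

Layers = ⌈312/0.06⌉ = 5200.
Per-layer scan distance = 6910 / 0.14, so 49357.1 mm.
Laser time per layer = 49357.1 / 3590 = 13.7485 s.
Layer cycle: 13.7485 + 17 → 30.7485 s.
Total: 5200 × 30.7485 s = 159892.2 s → 44.41 hours.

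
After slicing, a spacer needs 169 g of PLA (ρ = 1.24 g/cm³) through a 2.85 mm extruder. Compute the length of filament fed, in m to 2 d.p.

Extruded volume: 169/1.24 = 136.2903 cm³ (136290.3 mm³).
Cross-section of 2.85 mm filament: π·(2.85/2)² = 6.3794 mm².
Length = 136290.3 / 6.3794 = 21364.13 mm = 21.36 m.

21.36 m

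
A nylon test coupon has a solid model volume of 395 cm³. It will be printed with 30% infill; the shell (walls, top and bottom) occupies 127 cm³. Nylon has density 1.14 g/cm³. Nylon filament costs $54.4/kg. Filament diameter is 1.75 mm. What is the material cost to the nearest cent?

$12.86

Volume inside the shell = 395 − 127 = 268 cm³.
Infill deposited: 0.30 × 268 → 80.4 cm³.
Total printed volume = 127 + 80.4 = 207.4 cm³.
Mass = 207.4 × 1.14, so 236.436 g.
At $54.4/kg: 236.436/1000 × 54.4 = $12.86.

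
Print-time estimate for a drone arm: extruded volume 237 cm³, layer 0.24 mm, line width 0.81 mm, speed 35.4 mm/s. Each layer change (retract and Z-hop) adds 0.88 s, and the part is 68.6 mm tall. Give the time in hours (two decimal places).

9.64 hours

Extrusion cross-section = 0.24 × 0.81 = 0.1944 mm².
Path length: 237000 mm³ / 0.1944 mm² → 1219135.8 mm.
Time extruding = 1219135.8 / 35.4 = 34438.9 s.
Layers = ⌈68.6/0.24⌉ = 286.
Z-hop total = 286 × 0.88, so 251.68 s.
Altogether 34438.9 + 251.68 = 34690.58 s, i.e. 9.64 hours.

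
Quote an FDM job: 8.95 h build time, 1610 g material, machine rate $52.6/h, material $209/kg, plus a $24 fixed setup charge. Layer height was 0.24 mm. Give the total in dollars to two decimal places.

Time charge = 52.6 × 8.95, so $470.77.
Material charge = 209 × 1610/1000 = $336.49.
Adding setup: 470.77 + 336.49 + 24 → $831.26.

$831.26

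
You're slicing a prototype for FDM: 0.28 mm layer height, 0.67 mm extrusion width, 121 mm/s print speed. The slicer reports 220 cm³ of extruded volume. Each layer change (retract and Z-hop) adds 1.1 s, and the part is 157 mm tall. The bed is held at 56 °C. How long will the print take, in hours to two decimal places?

2.86 hours

Bead cross-section = 0.28 × 0.67, so 0.1876 mm².
Path length: 220000 mm³ / 0.1876 mm² → 1172707.9 mm.
Extrusion time = 1172707.9 / 121 = 9691.8 s.
Layers = ⌈157/0.28⌉ = 561.
Layer-change overhead = 561 × 1.1 = 617.1 s.
Total = 9691.8 + 617.1 = 10308.9 s = 2.86 hours.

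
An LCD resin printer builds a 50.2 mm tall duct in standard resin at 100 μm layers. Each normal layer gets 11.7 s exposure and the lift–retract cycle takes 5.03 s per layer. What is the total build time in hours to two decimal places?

2.33 hours

Number of layers: 50.2 / 0.1 → 502 (rounded up).
Each layer takes = 11.7 + 5.03, so 16.73 s.
Total = 502 × 16.73 = 8398.46 s = 2.33 hours.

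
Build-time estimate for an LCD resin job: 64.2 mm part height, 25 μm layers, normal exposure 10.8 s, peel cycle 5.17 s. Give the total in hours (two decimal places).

Layers = ⌈64.2/0.025⌉ = 2568.
Cycle time = 10.8 + 5.17, so 15.97 s.
Total = 2568 × 15.97 = 41010.96 s = 11.39 hours.

11.39 hours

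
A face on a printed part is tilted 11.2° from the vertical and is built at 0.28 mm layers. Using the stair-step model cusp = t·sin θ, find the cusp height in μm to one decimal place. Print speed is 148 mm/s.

54.4 μm

Cusp = layer height × sin(11.2°) = 0.28 × 0.1942 = 0.054376 mm = 54.4 μm.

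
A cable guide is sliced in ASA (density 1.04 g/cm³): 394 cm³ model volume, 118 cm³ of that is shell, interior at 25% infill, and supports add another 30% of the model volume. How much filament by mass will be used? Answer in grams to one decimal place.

Infill region = 394 − 118 = 276 cm³.
Deposited infill = 0.25 × 276 = 69 cm³.
Support: 0.30 × 394 → 118.2 cm³.
Deposited volume = 118 + 69 + 118.2, so 305.2 cm³.
Mass = 305.2 × 1.04, so 317.408 g.

317.4 g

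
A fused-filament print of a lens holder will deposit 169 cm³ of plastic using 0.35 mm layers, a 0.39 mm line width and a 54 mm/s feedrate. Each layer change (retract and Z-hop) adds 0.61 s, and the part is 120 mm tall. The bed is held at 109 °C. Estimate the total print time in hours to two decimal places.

6.43 hours

Bead cross-section = 0.35 × 0.39 = 0.1365 mm².
Path length: 169000 mm³ / 0.1365 mm² → 1238095.2 mm.
Print-move time = 1238095.2 / 54 = 22927.7 s.
Layer count = ceil(120 / 0.35) = 343.
Layer-change overhead = 343 × 0.61, so 209.23 s.
Altogether 22927.7 + 209.23 = 23136.93 s, i.e. 6.43 hours.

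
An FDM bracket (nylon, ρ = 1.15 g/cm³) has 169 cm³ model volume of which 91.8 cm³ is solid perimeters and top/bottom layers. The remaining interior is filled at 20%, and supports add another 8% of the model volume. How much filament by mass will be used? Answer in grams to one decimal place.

138.9 g

Interior volume = 169 − 91.8 = 77.2 cm³.
Deposited infill: 0.20 × 77.2 → 15.44 cm³.
Support: 0.08 × 169 → 13.52 cm³.
Total printed volume = 91.8 + 15.44 + 13.52 = 120.76 cm³.
Mass: 120.76 × 1.15 → 138.874 g.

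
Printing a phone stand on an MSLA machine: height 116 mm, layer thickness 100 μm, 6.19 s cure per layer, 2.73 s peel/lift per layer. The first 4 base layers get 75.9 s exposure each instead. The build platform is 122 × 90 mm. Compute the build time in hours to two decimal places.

2.95 hours

Layers = ⌈116/0.1⌉ = 1160.
Bottom layers = 4 × (75.9 + 2.73), so 314.52 s.
Normal layers = 1156 × (6.19 + 2.73) = 10311.52 s.
Total = 314.52 + 10311.52 = 10626.04 s = 2.95 hours.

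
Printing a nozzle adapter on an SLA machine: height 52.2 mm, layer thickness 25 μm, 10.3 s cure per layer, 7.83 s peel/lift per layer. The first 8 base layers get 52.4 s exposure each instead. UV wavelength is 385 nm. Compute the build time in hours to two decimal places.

10.61 hours

Number of layers: 52.2 / 0.025 → 2088 (rounded up).
Base layers: 8 × (52.4 + 7.83) → 481.84 s.
Regular layers = 2080 × (10.3 + 7.83) = 37710.4 s.
Sum: 481.84 + 37710.4 = 38192.24 s → 10.61 hours.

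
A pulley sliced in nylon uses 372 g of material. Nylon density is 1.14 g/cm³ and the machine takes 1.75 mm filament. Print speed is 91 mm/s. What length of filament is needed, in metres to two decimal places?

135.67 m

Volume = 372 g / 1.14 g·cm⁻³ = 326.3158 cm³ = 326315.8 mm³.
Cross-section of 1.75 mm filament: π·(1.75/2)² = 2.4053 mm².
L = V/A = 326315.8/2.4053 = 135665.32 mm → 135.67 m.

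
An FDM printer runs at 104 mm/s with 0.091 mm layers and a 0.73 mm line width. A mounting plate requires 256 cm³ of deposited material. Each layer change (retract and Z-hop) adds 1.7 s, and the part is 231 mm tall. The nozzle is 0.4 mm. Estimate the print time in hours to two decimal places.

11.49 hours

Bead cross-section = 0.091 × 0.73 = 0.06643 mm².
Total extruded path = 256000/0.06643 = 3853680.6 mm.
Time extruding = 3853680.6 / 104, so 37054.6 s.
Number of layers: 231 / 0.091 → 2539 (rounded up).
Layer-change overhead: 2539 × 1.7 → 4316.3 s.
Total = 37054.6 + 4316.3 = 41370.9 s = 11.49 hours.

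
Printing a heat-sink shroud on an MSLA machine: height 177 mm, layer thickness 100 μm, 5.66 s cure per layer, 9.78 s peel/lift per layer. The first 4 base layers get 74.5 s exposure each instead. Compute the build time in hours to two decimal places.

7.67 hours

Layers = ⌈177/0.1⌉ = 1770.
Burn-in layers: 4 × (74.5 + 9.78) → 337.12 s.
Remaining layers = 1766 × (5.66 + 9.78) = 27267.04 s.
Sum: 337.12 + 27267.04 = 27604.16 s → 7.67 hours.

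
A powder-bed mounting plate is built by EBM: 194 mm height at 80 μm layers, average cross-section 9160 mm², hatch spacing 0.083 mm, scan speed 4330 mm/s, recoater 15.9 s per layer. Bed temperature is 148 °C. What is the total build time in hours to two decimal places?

27.88 hours

Number of layers: 194 / 0.08 → 2425 (rounded up).
Scan path per layer = 9160 / 0.083, so 110361.4 mm.
Scan time per layer: 110361.4 / 4330 → 25.4876 s.
Layer cycle = 25.4876 + 15.9, so 41.3876 s.
Total: 2425 × 41.3876 s = 100364.93 s → 27.88 hours.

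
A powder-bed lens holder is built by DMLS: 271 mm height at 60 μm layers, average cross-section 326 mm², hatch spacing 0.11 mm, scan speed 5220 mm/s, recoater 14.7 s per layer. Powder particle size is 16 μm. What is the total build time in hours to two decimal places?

19.16 hours

Layer count = ceil(271 / 0.06) = 4517.
Per-layer scan distance = 326 / 0.11 = 2963.6 mm.
Per-layer scan time: 2963.6 / 5220 → 0.5677 s.
Time per layer: 0.5677 + 14.7 → 15.2677 s.
Build time = 4517 × 15.2677 = 68964.2009 s = 19.16 hours.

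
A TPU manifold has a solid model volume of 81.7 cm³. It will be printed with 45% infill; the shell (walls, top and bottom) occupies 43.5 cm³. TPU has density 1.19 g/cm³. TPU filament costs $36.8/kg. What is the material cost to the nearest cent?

$2.66

Volume inside the shell = 81.7 − 43.5 = 38.2 cm³.
Infill volume = 0.45 × 38.2 = 17.19 cm³.
Total extruded = 43.5 + 17.19, so 60.69 cm³.
Mass = 60.69 × 1.19, so 72.2211 g.
At $36.8/kg: 72.2211/1000 × 36.8 = $2.66.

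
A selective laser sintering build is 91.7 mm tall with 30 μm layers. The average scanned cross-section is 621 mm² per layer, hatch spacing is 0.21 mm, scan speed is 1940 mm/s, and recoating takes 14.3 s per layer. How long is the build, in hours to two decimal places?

13.44 hours

Number of layers: 91.7 / 0.03 → 3057 (rounded up).
Per-layer scan distance = 621 / 0.21, so 2957.1 mm.
Laser time per layer = 2957.1 / 1940 = 1.5243 s.
Time per layer = 1.5243 + 14.3, so 15.8243 s.
3057 layers × 15.8243 s/layer = 48374.8851 s, i.e. 13.44 hours.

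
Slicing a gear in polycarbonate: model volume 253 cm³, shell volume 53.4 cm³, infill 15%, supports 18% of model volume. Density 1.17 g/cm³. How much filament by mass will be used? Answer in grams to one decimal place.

150.8 g

Volume inside the shell: 253 − 53.4 → 199.6 cm³.
Deposited infill = 0.15 × 199.6, so 29.94 cm³.
Support = 0.18 × 253 = 45.54 cm³.
Total extruded = 53.4 + 29.94 + 45.54, so 128.88 cm³.
Mass = 128.88 × 1.17 = 150.7896 g.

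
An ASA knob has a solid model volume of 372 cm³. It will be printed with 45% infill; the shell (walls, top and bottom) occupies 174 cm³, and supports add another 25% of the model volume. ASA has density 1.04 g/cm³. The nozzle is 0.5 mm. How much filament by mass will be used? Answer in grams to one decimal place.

370.3 g

Infill region = 372 − 174, so 198 cm³.
Infill deposited = 0.45 × 198, so 89.1 cm³.
Support = 0.25 × 372, so 93 cm³.
Total printed volume: 174 + 89.1 + 93 → 356.1 cm³.
Mass = 356.1 × 1.04, so 370.344 g.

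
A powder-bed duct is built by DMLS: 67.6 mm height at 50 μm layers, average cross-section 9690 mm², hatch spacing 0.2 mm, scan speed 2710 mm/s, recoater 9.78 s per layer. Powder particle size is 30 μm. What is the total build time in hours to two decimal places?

10.39 hours

Number of layers: 67.6 / 0.05 → 1352 (rounded up).
Hatch length per layer = 9690 / 0.2, so 48450 mm.
Laser time per layer: 48450 / 2710 → 17.8782 s.
Time per layer = 17.8782 + 9.78, so 27.6582 s.
Total: 1352 × 27.6582 s = 37393.8864 s → 10.39 hours.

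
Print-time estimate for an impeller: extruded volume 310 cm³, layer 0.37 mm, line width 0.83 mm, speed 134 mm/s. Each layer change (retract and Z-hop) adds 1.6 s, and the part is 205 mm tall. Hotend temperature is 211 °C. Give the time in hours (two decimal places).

Bead cross-section = 0.37 × 0.83 = 0.3071 mm².
Total extruded path = 310000/0.3071 = 1009443.2 mm.
Extrusion time = 1009443.2 / 134 = 7533.2 s.
Layer count = ceil(205 / 0.37) = 555.
Non-print overhead = 555 × 1.6 = 888 s.
Total = 7533.2 + 888 = 8421.2 s = 2.34 hours.

2.34 hours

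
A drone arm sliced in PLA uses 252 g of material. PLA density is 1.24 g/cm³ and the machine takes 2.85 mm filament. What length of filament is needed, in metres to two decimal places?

Extruded volume: 252/1.24 = 203.2258 cm³ (203225.8 mm³).
Cross-section of 2.85 mm filament: π·(2.85/2)² = 6.3794 mm².
Length = 203225.8 / 6.3794 = 31856.57 mm = 31.86 m.

31.86 m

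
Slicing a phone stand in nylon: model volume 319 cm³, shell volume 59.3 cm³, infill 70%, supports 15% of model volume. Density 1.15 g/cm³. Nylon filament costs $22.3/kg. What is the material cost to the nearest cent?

Infill region: 319 − 59.3 → 259.7 cm³.
Infill deposited: 0.70 × 259.7 → 181.79 cm³.
Support = 0.15 × 319, so 47.85 cm³.
Deposited volume = 59.3 + 181.79 + 47.85, so 288.94 cm³.
Mass: 288.94 × 1.15 → 332.281 g.
At $22.3/kg: 332.281/1000 × 22.3 = $7.41.

$7.41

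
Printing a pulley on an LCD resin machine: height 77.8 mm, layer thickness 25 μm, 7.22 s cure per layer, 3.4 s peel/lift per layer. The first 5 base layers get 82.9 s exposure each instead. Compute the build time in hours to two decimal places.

Layers = ⌈77.8/0.025⌉ = 3112.
Bottom layers: 5 × (82.9 + 3.4) → 431.5 s.
Regular layers: 3107 × (7.22 + 3.4) → 32996.34 s.
Total = 431.5 + 32996.34 = 33427.84 s = 9.29 hours.

9.29 hours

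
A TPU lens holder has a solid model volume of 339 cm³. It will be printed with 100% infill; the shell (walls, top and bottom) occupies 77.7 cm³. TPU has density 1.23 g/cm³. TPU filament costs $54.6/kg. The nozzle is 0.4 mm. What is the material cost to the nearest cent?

Infill region = 339 − 77.7, so 261.3 cm³.
Infill volume = 1.00 × 261.3, so 261.3 cm³.
Total extruded = 77.7 + 261.3, so 339 cm³.
Mass: 339 × 1.23 → 416.97 g.
Cost = 416.97 g / 1000 × $54.6/kg = $22.77.

$22.77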